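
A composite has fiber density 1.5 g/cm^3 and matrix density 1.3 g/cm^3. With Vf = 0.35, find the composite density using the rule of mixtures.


rho_c = rho_f*Vf + rho_m*(1-Vf) = 1.5*0.35 + 1.3*0.65 = 1.37 g/cm^3

1.37 g/cm^3


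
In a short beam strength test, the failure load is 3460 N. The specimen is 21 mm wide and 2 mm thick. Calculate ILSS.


ILSS = 3F/(4bh) = 3*3460/(4*21*2) = 61.79 MPa

61.79 MPa


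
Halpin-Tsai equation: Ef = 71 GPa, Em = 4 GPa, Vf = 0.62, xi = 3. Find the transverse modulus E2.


eta = (Ef/Em - 1)/(Ef/Em + xi) = (17.75 - 1)/(17.75 + 3) = 0.8072
E2 = Em*(1+xi*eta*Vf)/(1-eta*Vf) = 20.03 GPa

20.03 GPa


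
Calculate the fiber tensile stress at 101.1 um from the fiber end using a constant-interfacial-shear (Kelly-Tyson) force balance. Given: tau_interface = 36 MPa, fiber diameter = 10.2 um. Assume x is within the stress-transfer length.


Force balance: sigma_f * (pi*d^2/4) = tau * (pi*d) * x  ->  sigma_f = 4 * tau * x / d
sigma_f = 4 * 36 * 101.1 / 10.2 = 1427.3 MPa

1427.3 MPa


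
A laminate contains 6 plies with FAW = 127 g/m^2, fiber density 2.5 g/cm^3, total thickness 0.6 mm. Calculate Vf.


Vf = n * FAW / (rho_f * h * 1000) = 6 * 127 / (2.5 * 0.6 * 1000) = 0.508

0.508


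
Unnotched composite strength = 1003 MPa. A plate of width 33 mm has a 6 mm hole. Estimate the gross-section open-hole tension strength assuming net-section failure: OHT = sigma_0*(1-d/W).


OHT = sigma_0*(1-d/W) = 1003*(1-6/33) = 820.6 MPa

820.6 MPa


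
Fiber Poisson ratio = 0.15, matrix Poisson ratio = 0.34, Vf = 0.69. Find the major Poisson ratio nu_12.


nu_12 = nu_f*Vf + nu_m*(1-Vf) = 0.15*0.69 + 0.34*0.31 = 0.2089

0.2089


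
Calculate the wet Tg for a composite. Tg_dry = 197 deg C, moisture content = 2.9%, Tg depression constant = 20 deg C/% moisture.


Tg_wet = Tg_dry - k*moisture = 197 - 20*2.9 = 139.0 deg C

139.0 deg C


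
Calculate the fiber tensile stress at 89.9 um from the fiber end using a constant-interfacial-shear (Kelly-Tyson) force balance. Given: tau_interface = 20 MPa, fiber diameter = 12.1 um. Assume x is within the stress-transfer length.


Force balance: sigma_f * (pi*d^2/4) = tau * (pi*d) * x  ->  sigma_f = 4 * tau * x / d
sigma_f = 4 * 20 * 89.9 / 12.1 = 594.4 MPa

594.4 MPa


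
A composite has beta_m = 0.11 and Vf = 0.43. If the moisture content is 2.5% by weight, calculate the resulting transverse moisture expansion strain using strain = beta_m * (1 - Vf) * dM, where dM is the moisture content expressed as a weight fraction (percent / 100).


dM = 2.5/100 = 0.025
strain = beta_m * (1-Vf) * dM = 0.11 * 0.57 * 0.025 = 0.0015675

0.0015675


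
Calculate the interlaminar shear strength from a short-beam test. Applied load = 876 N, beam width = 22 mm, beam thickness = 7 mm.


ILSS = 3F/(4bh) = 3*876/(4*22*7) = 4.27 MPa

4.27 MPa


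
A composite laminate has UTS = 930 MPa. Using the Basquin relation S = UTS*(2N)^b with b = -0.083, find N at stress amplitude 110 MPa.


N = 0.5 * (S/UTS)^(1/b) = 0.5 * (110/930)^(1/-0.083) = 7.3915e+10 cycles

7.3915e+10 cycles


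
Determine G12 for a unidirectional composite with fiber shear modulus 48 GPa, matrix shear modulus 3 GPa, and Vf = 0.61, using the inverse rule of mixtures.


1/G12 = Vf/Gf + (1-Vf)/Gm = 0.61/48 + 0.39/3
G12 = 7.01 GPa

7.01 GPa


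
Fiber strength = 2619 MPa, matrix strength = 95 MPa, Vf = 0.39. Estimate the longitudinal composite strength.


sigma_1 = sigma_f*Vf + sigma_m*(1-Vf) = 2619*0.39 + 95*0.61 = 1079.4 MPa

1079.4 MPa


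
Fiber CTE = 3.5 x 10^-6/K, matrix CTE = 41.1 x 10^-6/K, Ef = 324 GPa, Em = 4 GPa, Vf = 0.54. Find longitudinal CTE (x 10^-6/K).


E1 = Ef*Vf + Em*(1-Vf) = 176.8
alpha_1 = (alpha_f*Ef*Vf + alpha_m*Em*(1-Vf))/E1 = 3.89 x 10^-6/K

3.89 x 10^-6/K


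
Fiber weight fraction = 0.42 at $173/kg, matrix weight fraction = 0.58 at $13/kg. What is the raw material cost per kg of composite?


Cost = cost_f*Wf + cost_m*Wm = 173*0.42 + 13*0.58 = $80.2/kg

$80.2/kg


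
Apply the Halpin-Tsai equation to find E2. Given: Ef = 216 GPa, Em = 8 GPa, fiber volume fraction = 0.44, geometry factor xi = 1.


eta = (Ef/Em - 1)/(Ef/Em + xi) = (27.0 - 1)/(27.0 + 1) = 0.9286
E2 = Em*(1+xi*eta*Vf)/(1-eta*Vf) = 19.05 GPa

19.05 GPa


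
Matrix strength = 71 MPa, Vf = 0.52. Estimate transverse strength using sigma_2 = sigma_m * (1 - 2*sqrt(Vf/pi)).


factor = 1 - 2*sqrt(0.52/pi) = 0.1863
sigma_2 = 71 * 0.1863 = 13.23 MPa

13.23 MPa


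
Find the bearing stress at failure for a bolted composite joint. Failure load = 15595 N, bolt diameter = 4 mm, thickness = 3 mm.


sigma_br = F/(d*h) = 15595/(4*3) = 1299.6 MPa

1299.6 MPa


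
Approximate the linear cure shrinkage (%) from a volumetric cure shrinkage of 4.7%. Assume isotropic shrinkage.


Linear shrinkage ≈ vol_shrink/3 = 4.7/3 = 1.567%

1.567%


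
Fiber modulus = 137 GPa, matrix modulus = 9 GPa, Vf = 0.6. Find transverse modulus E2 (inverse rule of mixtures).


1/E2 = Vf/Ef + (1-Vf)/Em = 0.6/137 + 0.4/9
E2 = 20.48 GPa

20.48 GPa


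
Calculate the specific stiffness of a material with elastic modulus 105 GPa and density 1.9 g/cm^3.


Specific stiffness = E/rho = 105/1.9 = 55.3 GPa/(g/cm^3)

55.3 GPa/(g/cm^3)


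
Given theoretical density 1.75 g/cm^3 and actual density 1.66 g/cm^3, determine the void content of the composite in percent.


Void% = (rho_theo - rho_actual)/rho_theo * 100 = (1.75 - 1.66)/1.75 * 100 = 5.14%

5.14%


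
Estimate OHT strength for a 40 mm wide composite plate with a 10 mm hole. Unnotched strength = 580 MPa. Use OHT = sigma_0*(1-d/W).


OHT = sigma_0*(1-d/W) = 580*(1-10/40) = 435.0 MPa

435.0 MPa


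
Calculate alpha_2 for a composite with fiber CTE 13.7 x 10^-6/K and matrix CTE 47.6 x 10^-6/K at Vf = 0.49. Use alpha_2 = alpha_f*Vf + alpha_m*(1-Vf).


alpha_2 = alpha_f*Vf + alpha_m*(1-Vf) = 13.7*0.49 + 47.6*0.51 = 31.0 x 10^-6/K

31.0 x 10^-6/K


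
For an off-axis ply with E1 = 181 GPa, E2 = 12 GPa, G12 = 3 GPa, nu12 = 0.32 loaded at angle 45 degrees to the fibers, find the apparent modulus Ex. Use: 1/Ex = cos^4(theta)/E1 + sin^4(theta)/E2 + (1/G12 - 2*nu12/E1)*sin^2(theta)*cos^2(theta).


cos^4(45) = 0.25, sin^4(45) = 0.25, sin^2(45)*cos^2(45) = 0.25
1/G12 - 2*nu12/E1 = 1/3 - 2*0.32/181 = 0.329797 GPa^-1
1/Ex = 0.25/181 + 0.25/12 + 0.329797*0.25 = 0.1046639 GPa^-1
Ex = 9.55 GPa

9.55 GPa


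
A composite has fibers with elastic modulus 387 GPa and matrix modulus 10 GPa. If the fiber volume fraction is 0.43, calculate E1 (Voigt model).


E1 = Ef*Vf + Em*(1-Vf) = 387*0.43 + 10*0.57 = 172.11 GPa

172.11 GPa


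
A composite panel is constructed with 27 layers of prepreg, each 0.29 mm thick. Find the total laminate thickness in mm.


h = n * t_ply = 27 * 0.29 = 7.83 mm

7.83 mm


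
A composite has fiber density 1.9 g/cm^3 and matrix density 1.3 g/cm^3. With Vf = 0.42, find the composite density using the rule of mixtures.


rho_c = rho_f*Vf + rho_m*(1-Vf) = 1.9*0.42 + 1.3*0.58 = 1.552 g/cm^3

1.552 g/cm^3


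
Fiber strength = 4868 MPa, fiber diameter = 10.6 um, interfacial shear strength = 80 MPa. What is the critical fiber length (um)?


Lc = sigma_f * d / (2 * tau_i) = 4868 * 10.6 / (2 * 80) = 322.5 um

322.5 um


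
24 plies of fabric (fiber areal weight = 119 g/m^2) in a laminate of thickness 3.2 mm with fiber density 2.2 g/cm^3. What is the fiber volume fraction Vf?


Vf = n * FAW / (rho_f * h * 1000) = 24 * 119 / (2.2 * 3.2 * 1000) = 0.4057

0.4057


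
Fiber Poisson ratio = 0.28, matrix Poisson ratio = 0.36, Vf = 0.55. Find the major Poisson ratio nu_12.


nu_12 = nu_f*Vf + nu_m*(1-Vf) = 0.28*0.55 + 0.36*0.45 = 0.316

0.316


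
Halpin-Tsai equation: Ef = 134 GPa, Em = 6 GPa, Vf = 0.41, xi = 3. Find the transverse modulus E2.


eta = (Ef/Em - 1)/(Ef/Em + xi) = (22.3333 - 1)/(22.3333 + 3) = 0.8421
E2 = Em*(1+xi*eta*Vf)/(1-eta*Vf) = 18.66 GPa

18.66 GPa


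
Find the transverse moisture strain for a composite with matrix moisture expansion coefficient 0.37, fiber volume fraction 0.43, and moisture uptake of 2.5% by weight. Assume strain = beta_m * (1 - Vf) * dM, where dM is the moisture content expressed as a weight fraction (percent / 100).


dM = 2.5/100 = 0.025
strain = beta_m * (1-Vf) * dM = 0.37 * 0.57 * 0.025 = 0.0052725

0.0052725


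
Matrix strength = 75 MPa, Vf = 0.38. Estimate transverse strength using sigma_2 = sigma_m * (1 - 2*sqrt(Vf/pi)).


factor = 1 - 2*sqrt(0.38/pi) = 0.3044
sigma_2 = 75 * 0.3044 = 22.83 MPa

22.83 MPa


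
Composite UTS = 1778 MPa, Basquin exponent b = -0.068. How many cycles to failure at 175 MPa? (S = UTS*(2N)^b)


N = 0.5 * (S/UTS)^(1/b) = 0.5 * (175/1778)^(1/-0.068) = 3.2080e+14 cycles

3.2080e+14 cycles


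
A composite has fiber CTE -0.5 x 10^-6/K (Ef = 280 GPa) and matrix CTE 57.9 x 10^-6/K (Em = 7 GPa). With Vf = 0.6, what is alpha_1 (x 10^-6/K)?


E1 = Ef*Vf + Em*(1-Vf) = 170.8
alpha_1 = (alpha_f*Ef*Vf + alpha_m*Em*(1-Vf))/E1 = 0.46 x 10^-6/K

0.46 x 10^-6/K


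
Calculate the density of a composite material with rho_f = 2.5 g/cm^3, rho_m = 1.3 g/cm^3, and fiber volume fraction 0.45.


rho_c = rho_f*Vf + rho_m*(1-Vf) = 2.5*0.45 + 1.3*0.55 = 1.84 g/cm^3

1.84 g/cm^3


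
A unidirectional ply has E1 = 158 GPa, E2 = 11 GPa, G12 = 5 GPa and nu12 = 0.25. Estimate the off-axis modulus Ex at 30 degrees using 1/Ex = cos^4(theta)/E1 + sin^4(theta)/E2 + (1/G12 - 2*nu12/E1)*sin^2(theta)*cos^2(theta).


cos^4(30) = 0.5625, sin^4(30) = 0.0625, sin^2(30)*cos^2(30) = 0.1875
1/G12 - 2*nu12/E1 = 1/5 - 2*0.25/158 = 0.196835 GPa^-1
1/Ex = 0.5625/158 + 0.0625/11 + 0.196835*0.1875 = 0.0461486 GPa^-1
Ex = 21.67 GPa

21.67 GPa


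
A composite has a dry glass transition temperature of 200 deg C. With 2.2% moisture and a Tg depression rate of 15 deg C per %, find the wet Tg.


Tg_wet = Tg_dry - k*moisture = 200 - 15*2.2 = 167.0 deg C

167.0 deg C


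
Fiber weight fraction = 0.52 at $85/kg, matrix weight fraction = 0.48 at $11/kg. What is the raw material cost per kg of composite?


Cost = cost_f*Wf + cost_m*Wm = 85*0.52 + 11*0.48 = $49.48/kg

$49.48/kg


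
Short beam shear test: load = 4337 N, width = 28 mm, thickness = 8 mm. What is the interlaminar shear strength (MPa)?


ILSS = 3F/(4bh) = 3*4337/(4*28*8) = 14.52 MPa

14.52 MPa


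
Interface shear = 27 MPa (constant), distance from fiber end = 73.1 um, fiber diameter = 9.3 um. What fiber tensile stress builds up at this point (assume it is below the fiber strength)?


Force balance: sigma_f * (pi*d^2/4) = tau * (pi*d) * x  ->  sigma_f = 4 * tau * x / d
sigma_f = 4 * 27 * 73.1 / 9.3 = 848.9 MPa

848.9 MPa


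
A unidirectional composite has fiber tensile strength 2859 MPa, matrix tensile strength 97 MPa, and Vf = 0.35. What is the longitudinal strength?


sigma_1 = sigma_f*Vf + sigma_m*(1-Vf) = 2859*0.35 + 97*0.65 = 1063.7 MPa

1063.7 MPa


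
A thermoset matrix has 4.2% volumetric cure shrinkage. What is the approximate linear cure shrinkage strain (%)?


Linear shrinkage ≈ vol_shrink/3 = 4.2/3 = 1.4%

1.4%


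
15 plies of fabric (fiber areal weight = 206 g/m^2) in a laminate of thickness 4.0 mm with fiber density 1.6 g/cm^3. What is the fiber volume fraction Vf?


Vf = n * FAW / (rho_f * h * 1000) = 15 * 206 / (1.6 * 4.0 * 1000) = 0.4828

0.4828


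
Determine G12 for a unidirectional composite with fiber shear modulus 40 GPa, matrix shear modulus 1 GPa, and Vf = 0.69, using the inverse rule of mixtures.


1/G12 = Vf/Gf + (1-Vf)/Gm = 0.69/40 + 0.31/1
G12 = 3.06 GPa

3.06 GPa


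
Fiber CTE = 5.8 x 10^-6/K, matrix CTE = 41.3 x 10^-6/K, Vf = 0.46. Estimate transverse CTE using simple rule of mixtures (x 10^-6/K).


alpha_2 = alpha_f*Vf + alpha_m*(1-Vf) = 5.8*0.46 + 41.3*0.54 = 25.0 x 10^-6/K

25.0 x 10^-6/K


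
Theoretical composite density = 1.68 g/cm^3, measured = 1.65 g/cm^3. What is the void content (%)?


Void% = (rho_theo - rho_actual)/rho_theo * 100 = (1.68 - 1.65)/1.68 * 100 = 1.79%

1.79%


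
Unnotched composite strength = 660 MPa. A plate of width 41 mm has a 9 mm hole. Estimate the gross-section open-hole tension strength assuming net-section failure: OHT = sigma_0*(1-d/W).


OHT = sigma_0*(1-d/W) = 660*(1-9/41) = 515.1 MPa

515.1 MPa


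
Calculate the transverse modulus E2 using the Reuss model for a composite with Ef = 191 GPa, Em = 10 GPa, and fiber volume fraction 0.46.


1/E2 = Vf/Ef + (1-Vf)/Em = 0.46/191 + 0.54/10
E2 = 17.73 GPa

17.73 GPa


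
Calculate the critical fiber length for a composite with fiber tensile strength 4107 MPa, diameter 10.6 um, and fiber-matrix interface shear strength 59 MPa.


Lc = sigma_f * d / (2 * tau_i) = 4107 * 10.6 / (2 * 59) = 368.9 um

368.9 um


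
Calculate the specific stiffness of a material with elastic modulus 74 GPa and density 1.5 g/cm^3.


Specific stiffness = E/rho = 74/1.5 = 49.3 GPa/(g/cm^3)

49.3 GPa/(g/cm^3)


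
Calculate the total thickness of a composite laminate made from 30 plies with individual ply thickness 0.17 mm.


h = n * t_ply = 30 * 0.17 = 5.1 mm

5.1 mm


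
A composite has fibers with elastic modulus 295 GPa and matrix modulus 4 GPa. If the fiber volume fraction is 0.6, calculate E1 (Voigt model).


E1 = Ef*Vf + Em*(1-Vf) = 295*0.6 + 4*0.4 = 178.6 GPa

178.6 GPa


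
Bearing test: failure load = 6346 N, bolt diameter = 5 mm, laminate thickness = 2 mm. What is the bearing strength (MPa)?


sigma_br = F/(d*h) = 6346/(5*2) = 634.6 MPa

634.6 MPa


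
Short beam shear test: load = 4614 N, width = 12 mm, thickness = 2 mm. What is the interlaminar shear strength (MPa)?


ILSS = 3F/(4bh) = 3*4614/(4*12*2) = 144.19 MPa

144.19 MPa


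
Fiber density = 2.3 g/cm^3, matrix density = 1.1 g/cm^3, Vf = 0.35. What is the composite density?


rho_c = rho_f*Vf + rho_m*(1-Vf) = 2.3*0.35 + 1.1*0.65 = 1.52 g/cm^3

1.52 g/cm^3


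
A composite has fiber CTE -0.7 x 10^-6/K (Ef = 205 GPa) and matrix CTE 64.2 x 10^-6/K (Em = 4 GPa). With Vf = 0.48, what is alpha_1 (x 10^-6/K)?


E1 = Ef*Vf + Em*(1-Vf) = 100.48
alpha_1 = (alpha_f*Ef*Vf + alpha_m*Em*(1-Vf))/E1 = 0.64 x 10^-6/K

0.64 x 10^-6/K


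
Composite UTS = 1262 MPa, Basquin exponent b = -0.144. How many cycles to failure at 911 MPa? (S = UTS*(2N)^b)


N = 0.5 * (S/UTS)^(1/b) = 0.5 * (911/1262)^(1/-0.144) = 4.8072 cycles

4.8072 cycles


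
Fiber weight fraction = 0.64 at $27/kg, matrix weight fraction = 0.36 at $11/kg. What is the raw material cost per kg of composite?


Cost = cost_f*Wf + cost_m*Wm = 27*0.64 + 11*0.36 = $21.24/kg

$21.24/kg


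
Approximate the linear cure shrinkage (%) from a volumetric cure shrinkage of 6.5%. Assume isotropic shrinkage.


Linear shrinkage ≈ vol_shrink/3 = 6.5/3 = 2.167%

2.167%


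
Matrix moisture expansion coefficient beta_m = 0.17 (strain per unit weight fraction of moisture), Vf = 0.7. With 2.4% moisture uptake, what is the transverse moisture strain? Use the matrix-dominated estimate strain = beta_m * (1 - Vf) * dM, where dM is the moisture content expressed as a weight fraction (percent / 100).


dM = 2.4/100 = 0.024
strain = beta_m * (1-Vf) * dM = 0.17 * 0.3 * 0.024 = 0.001224

0.001224


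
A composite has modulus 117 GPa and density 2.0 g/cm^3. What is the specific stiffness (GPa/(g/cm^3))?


Specific stiffness = E/rho = 117/2.0 = 58.5 GPa/(g/cm^3)

58.5 GPa/(g/cm^3)


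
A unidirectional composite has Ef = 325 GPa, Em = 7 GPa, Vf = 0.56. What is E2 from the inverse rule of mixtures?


1/E2 = Vf/Ef + (1-Vf)/Em = 0.56/325 + 0.44/7
E2 = 15.48 GPa

15.48 GPa


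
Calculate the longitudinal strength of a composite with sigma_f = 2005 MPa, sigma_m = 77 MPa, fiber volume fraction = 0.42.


sigma_1 = sigma_f*Vf + sigma_m*(1-Vf) = 2005*0.42 + 77*0.58 = 886.8 MPa

886.8 MPa


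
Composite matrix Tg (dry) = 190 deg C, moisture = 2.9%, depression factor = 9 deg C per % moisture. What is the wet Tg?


Tg_wet = Tg_dry - k*moisture = 190 - 9*2.9 = 163.9 deg C

163.9 deg C


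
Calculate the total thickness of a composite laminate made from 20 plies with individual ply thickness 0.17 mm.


h = n * t_ply = 20 * 0.17 = 3.4 mm

3.4 mm


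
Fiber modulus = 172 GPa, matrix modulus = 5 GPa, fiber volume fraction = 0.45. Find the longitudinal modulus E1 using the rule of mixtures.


E1 = Ef*Vf + Em*(1-Vf) = 172*0.45 + 5*0.55 = 80.15 GPa

80.15 GPa


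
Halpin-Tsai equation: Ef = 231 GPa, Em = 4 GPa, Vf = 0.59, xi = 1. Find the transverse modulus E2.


eta = (Ef/Em - 1)/(Ef/Em + xi) = (57.75 - 1)/(57.75 + 1) = 0.966
E2 = Em*(1+xi*eta*Vf)/(1-eta*Vf) = 14.6 GPa

14.6 GPa


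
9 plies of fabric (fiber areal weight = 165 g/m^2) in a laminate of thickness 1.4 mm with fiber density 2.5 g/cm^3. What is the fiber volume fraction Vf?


Vf = n * FAW / (rho_f * h * 1000) = 9 * 165 / (2.5 * 1.4 * 1000) = 0.4243

0.4243


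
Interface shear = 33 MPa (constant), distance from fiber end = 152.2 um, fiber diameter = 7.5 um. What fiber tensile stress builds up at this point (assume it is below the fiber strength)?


Force balance: sigma_f * (pi*d^2/4) = tau * (pi*d) * x  ->  sigma_f = 4 * tau * x / d
sigma_f = 4 * 33 * 152.2 / 7.5 = 2678.7 MPa

2678.7 MPa


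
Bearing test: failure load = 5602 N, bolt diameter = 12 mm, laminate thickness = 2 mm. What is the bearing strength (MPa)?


sigma_br = F/(d*h) = 5602/(12*2) = 233.4 MPa

233.4 MPa


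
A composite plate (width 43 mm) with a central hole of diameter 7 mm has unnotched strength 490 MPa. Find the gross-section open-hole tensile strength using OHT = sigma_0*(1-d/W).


OHT = sigma_0*(1-d/W) = 490*(1-7/43) = 410.2 MPa

410.2 MPa


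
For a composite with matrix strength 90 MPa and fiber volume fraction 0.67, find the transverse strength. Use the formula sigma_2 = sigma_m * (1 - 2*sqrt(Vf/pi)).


factor = 1 - 2*sqrt(0.67/pi) = 0.0764
sigma_2 = 90 * 0.0764 = 6.87 MPa

6.87 MPa


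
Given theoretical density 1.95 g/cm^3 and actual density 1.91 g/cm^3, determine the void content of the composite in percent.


Void% = (rho_theo - rho_actual)/rho_theo * 100 = (1.95 - 1.91)/1.95 * 100 = 2.05%

2.05%


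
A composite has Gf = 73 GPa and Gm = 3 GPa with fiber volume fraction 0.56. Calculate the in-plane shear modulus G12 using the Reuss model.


1/G12 = Vf/Gf + (1-Vf)/Gm = 0.56/73 + 0.44/3
G12 = 6.48 GPa

6.48 GPa


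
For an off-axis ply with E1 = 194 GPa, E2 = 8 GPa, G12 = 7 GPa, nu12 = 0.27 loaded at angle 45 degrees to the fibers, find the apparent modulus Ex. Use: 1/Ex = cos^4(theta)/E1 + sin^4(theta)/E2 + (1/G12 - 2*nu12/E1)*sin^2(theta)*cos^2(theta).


cos^4(45) = 0.25, sin^4(45) = 0.25, sin^2(45)*cos^2(45) = 0.25
1/G12 - 2*nu12/E1 = 1/7 - 2*0.27/194 = 0.140074 GPa^-1
1/Ex = 0.25/194 + 0.25/8 + 0.140074*0.25 = 0.0675571 GPa^-1
Ex = 14.8 GPa

14.8 GPa


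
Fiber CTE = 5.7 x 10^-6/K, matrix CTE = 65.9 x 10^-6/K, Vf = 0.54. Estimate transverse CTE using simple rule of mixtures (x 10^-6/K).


alpha_2 = alpha_f*Vf + alpha_m*(1-Vf) = 5.7*0.54 + 65.9*0.46 = 33.4 x 10^-6/K

33.4 x 10^-6/K


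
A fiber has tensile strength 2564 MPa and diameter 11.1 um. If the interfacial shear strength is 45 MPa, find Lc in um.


Lc = sigma_f * d / (2 * tau_i) = 2564 * 11.1 / (2 * 45) = 316.2 um

316.2 um


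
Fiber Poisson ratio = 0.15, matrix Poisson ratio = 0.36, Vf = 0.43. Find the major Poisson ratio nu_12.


nu_12 = nu_f*Vf + nu_m*(1-Vf) = 0.15*0.43 + 0.36*0.57 = 0.2697

0.2697


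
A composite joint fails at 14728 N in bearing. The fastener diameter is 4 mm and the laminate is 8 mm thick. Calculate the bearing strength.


sigma_br = F/(d*h) = 14728/(4*8) = 460.3 MPa

460.3 MPa


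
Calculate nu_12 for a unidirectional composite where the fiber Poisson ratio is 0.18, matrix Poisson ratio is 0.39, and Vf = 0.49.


nu_12 = nu_f*Vf + nu_m*(1-Vf) = 0.18*0.49 + 0.39*0.51 = 0.2871

0.2871


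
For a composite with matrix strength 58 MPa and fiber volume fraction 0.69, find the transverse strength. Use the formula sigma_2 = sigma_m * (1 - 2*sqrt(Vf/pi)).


factor = 1 - 2*sqrt(0.69/pi) = 0.0627
sigma_2 = 58 * 0.0627 = 3.64 MPa

3.64 MPa


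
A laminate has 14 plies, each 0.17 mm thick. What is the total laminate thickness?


h = n * t_ply = 14 * 0.17 = 2.38 mm

2.38 mm


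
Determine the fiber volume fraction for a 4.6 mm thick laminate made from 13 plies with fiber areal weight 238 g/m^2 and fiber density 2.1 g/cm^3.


Vf = n * FAW / (rho_f * h * 1000) = 13 * 238 / (2.1 * 4.6 * 1000) = 0.3203

0.3203


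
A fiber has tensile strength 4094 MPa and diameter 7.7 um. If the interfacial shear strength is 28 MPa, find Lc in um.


Lc = sigma_f * d / (2 * tau_i) = 4094 * 7.7 / (2 * 28) = 562.9 um

562.9 um


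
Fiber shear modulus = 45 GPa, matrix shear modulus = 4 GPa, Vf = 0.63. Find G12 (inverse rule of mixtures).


1/G12 = Vf/Gf + (1-Vf)/Gm = 0.63/45 + 0.37/4
G12 = 9.39 GPa

9.39 GPa


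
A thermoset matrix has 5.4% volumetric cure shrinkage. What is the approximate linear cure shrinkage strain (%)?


Linear shrinkage ≈ vol_shrink/3 = 5.4/3 = 1.8%

1.8%


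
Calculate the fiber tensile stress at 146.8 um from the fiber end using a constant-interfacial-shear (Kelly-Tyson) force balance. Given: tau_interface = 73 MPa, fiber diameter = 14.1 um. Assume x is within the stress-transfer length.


Force balance: sigma_f * (pi*d^2/4) = tau * (pi*d) * x  ->  sigma_f = 4 * tau * x / d
sigma_f = 4 * 73 * 146.8 / 14.1 = 3040.1 MPa

3040.1 MPa


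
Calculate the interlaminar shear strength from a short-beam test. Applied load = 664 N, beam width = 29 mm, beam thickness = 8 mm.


ILSS = 3F/(4bh) = 3*664/(4*29*8) = 2.15 MPa

2.15 MPa


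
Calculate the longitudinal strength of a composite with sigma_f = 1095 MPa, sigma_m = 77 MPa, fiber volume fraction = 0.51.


sigma_1 = sigma_f*Vf + sigma_m*(1-Vf) = 1095*0.51 + 77*0.49 = 596.2 MPa

596.2 MPa


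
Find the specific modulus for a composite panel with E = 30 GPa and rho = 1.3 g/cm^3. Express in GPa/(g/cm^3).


Specific stiffness = E/rho = 30/1.3 = 23.1 GPa/(g/cm^3)

23.1 GPa/(g/cm^3)


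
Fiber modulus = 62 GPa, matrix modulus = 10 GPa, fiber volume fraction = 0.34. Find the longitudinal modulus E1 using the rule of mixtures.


E1 = Ef*Vf + Em*(1-Vf) = 62*0.34 + 10*0.66 = 27.68 GPa

27.68 GPa


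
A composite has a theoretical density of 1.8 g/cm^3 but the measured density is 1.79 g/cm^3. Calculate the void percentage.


Void% = (rho_theo - rho_actual)/rho_theo * 100 = (1.8 - 1.79)/1.8 * 100 = 0.56%

0.56%


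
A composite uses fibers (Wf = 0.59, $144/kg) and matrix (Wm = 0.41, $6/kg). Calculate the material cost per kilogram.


Cost = cost_f*Wf + cost_m*Wm = 144*0.59 + 6*0.41 = $87.42/kg

$87.42/kg


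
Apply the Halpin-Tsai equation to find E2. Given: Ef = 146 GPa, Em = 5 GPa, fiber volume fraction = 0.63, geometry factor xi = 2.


eta = (Ef/Em - 1)/(Ef/Em + xi) = (29.2 - 1)/(29.2 + 2) = 0.9038
E2 = Em*(1+xi*eta*Vf)/(1-eta*Vf) = 24.84 GPa

24.84 GPa


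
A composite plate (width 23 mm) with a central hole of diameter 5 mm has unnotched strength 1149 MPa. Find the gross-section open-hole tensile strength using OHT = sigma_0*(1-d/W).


OHT = sigma_0*(1-d/W) = 1149*(1-5/23) = 899.2 MPa

899.2 MPa


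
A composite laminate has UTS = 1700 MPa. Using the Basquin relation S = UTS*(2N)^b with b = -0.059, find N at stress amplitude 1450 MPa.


N = 0.5 * (S/UTS)^(1/b) = 0.5 * (1450/1700)^(1/-0.059) = 7.4103 cycles

7.4103 cycles


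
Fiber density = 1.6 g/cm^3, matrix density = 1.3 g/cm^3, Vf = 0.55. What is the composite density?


rho_c = rho_f*Vf + rho_m*(1-Vf) = 1.6*0.55 + 1.3*0.45 = 1.465 g/cm^3

1.465 g/cm^3


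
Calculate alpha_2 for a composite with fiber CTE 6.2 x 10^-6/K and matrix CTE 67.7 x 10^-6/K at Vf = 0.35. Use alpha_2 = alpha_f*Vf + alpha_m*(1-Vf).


alpha_2 = alpha_f*Vf + alpha_m*(1-Vf) = 6.2*0.35 + 67.7*0.65 = 46.2 x 10^-6/K

46.2 x 10^-6/K


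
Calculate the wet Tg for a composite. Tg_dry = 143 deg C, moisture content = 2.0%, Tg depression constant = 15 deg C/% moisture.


Tg_wet = Tg_dry - k*moisture = 143 - 15*2.0 = 113.0 deg C

113.0 deg C


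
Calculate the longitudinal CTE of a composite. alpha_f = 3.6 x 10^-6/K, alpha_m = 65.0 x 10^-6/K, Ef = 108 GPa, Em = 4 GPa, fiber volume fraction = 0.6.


E1 = Ef*Vf + Em*(1-Vf) = 66.4
alpha_1 = (alpha_f*Ef*Vf + alpha_m*Em*(1-Vf))/E1 = 5.08 x 10^-6/K

5.08 x 10^-6/K


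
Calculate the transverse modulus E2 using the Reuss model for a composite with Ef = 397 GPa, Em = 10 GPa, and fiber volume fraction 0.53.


1/E2 = Vf/Ef + (1-Vf)/Em = 0.53/397 + 0.47/10
E2 = 20.69 GPa

20.69 GPa


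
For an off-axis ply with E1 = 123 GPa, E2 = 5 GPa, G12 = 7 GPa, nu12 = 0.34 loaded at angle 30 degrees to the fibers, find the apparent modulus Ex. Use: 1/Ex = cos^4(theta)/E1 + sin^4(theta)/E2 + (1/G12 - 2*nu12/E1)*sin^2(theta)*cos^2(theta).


cos^4(30) = 0.5625, sin^4(30) = 0.0625, sin^2(30)*cos^2(30) = 0.1875
1/G12 - 2*nu12/E1 = 1/7 - 2*0.34/123 = 0.137329 GPa^-1
1/Ex = 0.5625/123 + 0.0625/5 + 0.137329*0.1875 = 0.0428223 GPa^-1
Ex = 23.35 GPa

23.35 GPa


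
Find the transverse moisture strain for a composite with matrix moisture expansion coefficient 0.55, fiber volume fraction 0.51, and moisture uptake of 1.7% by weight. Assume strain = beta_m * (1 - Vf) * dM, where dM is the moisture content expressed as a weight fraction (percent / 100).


dM = 1.7/100 = 0.017
strain = beta_m * (1-Vf) * dM = 0.55 * 0.49 * 0.017 = 0.0045815

0.0045815


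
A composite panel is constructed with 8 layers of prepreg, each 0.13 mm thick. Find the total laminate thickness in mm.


h = n * t_ply = 8 * 0.13 = 1.04 mm

1.04 mm


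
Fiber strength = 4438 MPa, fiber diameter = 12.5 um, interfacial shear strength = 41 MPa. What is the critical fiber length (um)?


Lc = sigma_f * d / (2 * tau_i) = 4438 * 12.5 / (2 * 41) = 676.5 um

676.5 um


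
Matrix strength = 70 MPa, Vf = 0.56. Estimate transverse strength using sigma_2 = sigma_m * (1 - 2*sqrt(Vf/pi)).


factor = 1 - 2*sqrt(0.56/pi) = 0.1556
sigma_2 = 70 * 0.1556 = 10.89 MPa

10.89 MPa


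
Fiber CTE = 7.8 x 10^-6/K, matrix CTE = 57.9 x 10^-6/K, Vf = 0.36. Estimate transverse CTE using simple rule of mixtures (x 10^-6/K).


alpha_2 = alpha_f*Vf + alpha_m*(1-Vf) = 7.8*0.36 + 57.9*0.64 = 39.9 x 10^-6/K

39.9 x 10^-6/K


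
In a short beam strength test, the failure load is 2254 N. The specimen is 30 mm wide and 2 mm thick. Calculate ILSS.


ILSS = 3F/(4bh) = 3*2254/(4*30*2) = 28.18 MPa

28.18 MPa


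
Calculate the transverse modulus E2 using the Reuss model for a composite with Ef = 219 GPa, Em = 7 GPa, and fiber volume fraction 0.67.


1/E2 = Vf/Ef + (1-Vf)/Em = 0.67/219 + 0.33/7
E2 = 19.92 GPa

19.92 GPa


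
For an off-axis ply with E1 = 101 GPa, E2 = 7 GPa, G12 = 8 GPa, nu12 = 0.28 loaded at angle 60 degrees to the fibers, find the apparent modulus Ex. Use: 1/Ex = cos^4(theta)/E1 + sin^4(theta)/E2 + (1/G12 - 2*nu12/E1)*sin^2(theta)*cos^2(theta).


cos^4(60) = 0.0625, sin^4(60) = 0.5625, sin^2(60)*cos^2(60) = 0.1875
1/G12 - 2*nu12/E1 = 1/8 - 2*0.28/101 = 0.119455 GPa^-1
1/Ex = 0.0625/101 + 0.5625/7 + 0.119455*0.1875 = 0.1033739 GPa^-1
Ex = 9.67 GPa

9.67 GPa


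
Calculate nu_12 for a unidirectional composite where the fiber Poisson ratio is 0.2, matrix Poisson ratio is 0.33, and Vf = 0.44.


nu_12 = nu_f*Vf + nu_m*(1-Vf) = 0.2*0.44 + 0.33*0.56 = 0.2728

0.2728


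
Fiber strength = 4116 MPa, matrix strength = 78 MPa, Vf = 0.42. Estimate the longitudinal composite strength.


sigma_1 = sigma_f*Vf + sigma_m*(1-Vf) = 4116*0.42 + 78*0.58 = 1774.0 MPa

1774.0 MPa


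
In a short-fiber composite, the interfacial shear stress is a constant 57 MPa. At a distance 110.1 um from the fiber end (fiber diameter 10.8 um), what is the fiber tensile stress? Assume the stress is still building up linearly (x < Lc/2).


Force balance: sigma_f * (pi*d^2/4) = tau * (pi*d) * x  ->  sigma_f = 4 * tau * x / d
sigma_f = 4 * 57 * 110.1 / 10.8 = 2324.3 MPa

2324.3 MPa


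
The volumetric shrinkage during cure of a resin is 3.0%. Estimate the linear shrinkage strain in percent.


Linear shrinkage ≈ vol_shrink/3 = 3.0/3 = 1.0%

1.0%


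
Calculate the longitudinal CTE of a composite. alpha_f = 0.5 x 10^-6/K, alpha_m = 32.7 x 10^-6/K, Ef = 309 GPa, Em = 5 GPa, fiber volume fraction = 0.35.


E1 = Ef*Vf + Em*(1-Vf) = 111.4
alpha_1 = (alpha_f*Ef*Vf + alpha_m*Em*(1-Vf))/E1 = 1.44 x 10^-6/K

1.44 x 10^-6/K


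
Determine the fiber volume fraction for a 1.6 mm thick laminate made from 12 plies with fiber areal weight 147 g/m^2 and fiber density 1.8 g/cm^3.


Vf = n * FAW / (rho_f * h * 1000) = 12 * 147 / (1.8 * 1.6 * 1000) = 0.6125

0.6125


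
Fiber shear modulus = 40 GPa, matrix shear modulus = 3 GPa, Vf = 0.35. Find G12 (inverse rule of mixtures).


1/G12 = Vf/Gf + (1-Vf)/Gm = 0.35/40 + 0.65/3
G12 = 4.44 GPa

4.44 GPa


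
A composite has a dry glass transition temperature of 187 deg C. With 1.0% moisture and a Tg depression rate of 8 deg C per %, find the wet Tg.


Tg_wet = Tg_dry - k*moisture = 187 - 8*1.0 = 179.0 deg C

179.0 deg C


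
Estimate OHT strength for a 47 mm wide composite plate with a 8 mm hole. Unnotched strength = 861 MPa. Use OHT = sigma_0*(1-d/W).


OHT = sigma_0*(1-d/W) = 861*(1-8/47) = 714.4 MPa

714.4 MPa


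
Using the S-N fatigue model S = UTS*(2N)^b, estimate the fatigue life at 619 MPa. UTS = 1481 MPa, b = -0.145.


N = 0.5 * (S/UTS)^(1/b) = 0.5 * (619/1481)^(1/-0.145) = 205.0350 cycles

205.0350 cycles


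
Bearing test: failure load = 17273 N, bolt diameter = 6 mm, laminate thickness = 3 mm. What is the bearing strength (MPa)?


sigma_br = F/(d*h) = 17273/(6*3) = 959.6 MPa

959.6 MPa


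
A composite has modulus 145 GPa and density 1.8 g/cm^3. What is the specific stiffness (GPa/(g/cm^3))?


Specific stiffness = E/rho = 145/1.8 = 80.6 GPa/(g/cm^3)

80.6 GPa/(g/cm^3)


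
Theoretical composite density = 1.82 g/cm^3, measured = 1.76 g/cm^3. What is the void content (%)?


Void% = (rho_theo - rho_actual)/rho_theo * 100 = (1.82 - 1.76)/1.82 * 100 = 3.3%

3.3%


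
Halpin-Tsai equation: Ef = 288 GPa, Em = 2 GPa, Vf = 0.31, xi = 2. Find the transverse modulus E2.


eta = (Ef/Em - 1)/(Ef/Em + xi) = (144.0 - 1)/(144.0 + 2) = 0.9795
E2 = Em*(1+xi*eta*Vf)/(1-eta*Vf) = 4.62 GPa

4.62 GPa


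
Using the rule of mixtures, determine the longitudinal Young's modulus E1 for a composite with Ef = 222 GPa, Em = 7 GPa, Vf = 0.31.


E1 = Ef*Vf + Em*(1-Vf) = 222*0.31 + 7*0.69 = 73.65 GPa

73.65 GPa


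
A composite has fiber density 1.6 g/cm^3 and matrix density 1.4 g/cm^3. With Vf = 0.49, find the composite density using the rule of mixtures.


rho_c = rho_f*Vf + rho_m*(1-Vf) = 1.6*0.49 + 1.4*0.51 = 1.498 g/cm^3

1.498 g/cm^3


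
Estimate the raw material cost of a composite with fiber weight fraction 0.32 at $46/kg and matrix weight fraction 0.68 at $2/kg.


Cost = cost_f*Wf + cost_m*Wm = 46*0.32 + 2*0.68 = $16.08/kg

$16.08/kg


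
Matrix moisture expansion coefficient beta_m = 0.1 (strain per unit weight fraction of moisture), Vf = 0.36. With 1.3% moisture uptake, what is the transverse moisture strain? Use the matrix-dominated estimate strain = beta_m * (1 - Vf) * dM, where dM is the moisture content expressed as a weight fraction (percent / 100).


dM = 1.3/100 = 0.013
strain = beta_m * (1-Vf) * dM = 0.1 * 0.64 * 0.013 = 0.000832

0.000832


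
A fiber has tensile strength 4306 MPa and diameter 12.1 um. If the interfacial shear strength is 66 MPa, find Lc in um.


Lc = sigma_f * d / (2 * tau_i) = 4306 * 12.1 / (2 * 66) = 394.7 um

394.7 um


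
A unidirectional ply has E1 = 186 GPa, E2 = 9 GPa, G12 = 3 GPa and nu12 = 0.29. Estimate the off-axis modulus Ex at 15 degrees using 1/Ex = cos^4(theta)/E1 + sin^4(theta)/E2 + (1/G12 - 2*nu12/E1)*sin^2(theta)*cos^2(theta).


cos^4(15) = 0.870513, sin^4(15) = 0.004487, sin^2(15)*cos^2(15) = 0.0625
1/G12 - 2*nu12/E1 = 1/3 - 2*0.29/186 = 0.330215 GPa^-1
1/Ex = 0.870513/186 + 0.004487/9 + 0.330215*0.0625 = 0.0258172 GPa^-1
Ex = 38.73 GPa

38.73 GPa


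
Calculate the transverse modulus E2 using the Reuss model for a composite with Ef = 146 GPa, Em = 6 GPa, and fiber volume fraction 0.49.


1/E2 = Vf/Ef + (1-Vf)/Em = 0.49/146 + 0.51/6
E2 = 11.32 GPa

11.32 GPa


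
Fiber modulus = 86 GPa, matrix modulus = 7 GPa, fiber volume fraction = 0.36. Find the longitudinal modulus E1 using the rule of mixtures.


E1 = Ef*Vf + Em*(1-Vf) = 86*0.36 + 7*0.64 = 35.44 GPa

35.44 GPa


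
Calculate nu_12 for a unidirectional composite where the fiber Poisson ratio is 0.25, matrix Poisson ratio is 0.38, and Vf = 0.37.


nu_12 = nu_f*Vf + nu_m*(1-Vf) = 0.25*0.37 + 0.38*0.63 = 0.3319

0.3319


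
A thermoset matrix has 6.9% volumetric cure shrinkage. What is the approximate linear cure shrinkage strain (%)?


Linear shrinkage ≈ vol_shrink/3 = 6.9/3 = 2.3%

2.3%


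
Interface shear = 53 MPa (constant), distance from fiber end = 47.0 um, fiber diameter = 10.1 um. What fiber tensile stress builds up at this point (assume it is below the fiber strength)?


Force balance: sigma_f * (pi*d^2/4) = tau * (pi*d) * x  ->  sigma_f = 4 * tau * x / d
sigma_f = 4 * 53 * 47.0 / 10.1 = 986.5 MPa

986.5 MPa


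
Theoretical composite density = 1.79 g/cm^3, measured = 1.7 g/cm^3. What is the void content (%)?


Void% = (rho_theo - rho_actual)/rho_theo * 100 = (1.79 - 1.7)/1.79 * 100 = 5.03%

5.03%


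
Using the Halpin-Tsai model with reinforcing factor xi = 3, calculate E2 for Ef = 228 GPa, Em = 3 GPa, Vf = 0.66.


eta = (Ef/Em - 1)/(Ef/Em + xi) = (76.0 - 1)/(76.0 + 3) = 0.9494
E2 = Em*(1+xi*eta*Vf)/(1-eta*Vf) = 23.14 GPa

23.14 GPa


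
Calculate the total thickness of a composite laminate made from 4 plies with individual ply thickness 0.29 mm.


h = n * t_ply = 4 * 0.29 = 1.16 mm

1.16 mm


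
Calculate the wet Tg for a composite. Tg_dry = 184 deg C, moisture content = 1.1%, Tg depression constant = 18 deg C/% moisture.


Tg_wet = Tg_dry - k*moisture = 184 - 18*1.1 = 164.2 deg C

164.2 deg C


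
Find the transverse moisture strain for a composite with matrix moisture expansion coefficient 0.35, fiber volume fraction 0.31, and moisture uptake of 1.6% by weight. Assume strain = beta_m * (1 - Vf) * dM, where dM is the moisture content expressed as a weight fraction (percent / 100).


dM = 1.6/100 = 0.016
strain = beta_m * (1-Vf) * dM = 0.35 * 0.69 * 0.016 = 0.003864

0.003864


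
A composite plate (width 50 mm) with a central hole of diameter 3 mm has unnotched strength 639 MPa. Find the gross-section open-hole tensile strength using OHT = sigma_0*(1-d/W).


OHT = sigma_0*(1-d/W) = 639*(1-3/50) = 600.7 MPa

600.7 MPa


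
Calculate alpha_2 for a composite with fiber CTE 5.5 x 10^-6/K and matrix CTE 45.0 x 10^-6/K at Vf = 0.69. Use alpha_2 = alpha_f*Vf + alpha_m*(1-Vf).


alpha_2 = alpha_f*Vf + alpha_m*(1-Vf) = 5.5*0.69 + 45.0*0.31 = 17.7 x 10^-6/K

17.7 x 10^-6/K


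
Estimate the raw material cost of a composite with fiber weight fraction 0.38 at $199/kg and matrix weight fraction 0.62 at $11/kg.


Cost = cost_f*Wf + cost_m*Wm = 199*0.38 + 11*0.62 = $82.44/kg

$82.44/kg


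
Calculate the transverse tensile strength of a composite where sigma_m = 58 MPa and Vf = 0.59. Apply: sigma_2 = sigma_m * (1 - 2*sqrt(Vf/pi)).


factor = 1 - 2*sqrt(0.59/pi) = 0.1333
sigma_2 = 58 * 0.1333 = 7.73 MPa

7.73 MPa


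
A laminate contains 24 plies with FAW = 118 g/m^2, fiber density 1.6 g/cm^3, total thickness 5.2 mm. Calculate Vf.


Vf = n * FAW / (rho_f * h * 1000) = 24 * 118 / (1.6 * 5.2 * 1000) = 0.3404

0.3404


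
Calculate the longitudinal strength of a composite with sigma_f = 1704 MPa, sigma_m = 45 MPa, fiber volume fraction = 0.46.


sigma_1 = sigma_f*Vf + sigma_m*(1-Vf) = 1704*0.46 + 45*0.54 = 808.1 MPa

808.1 MPa


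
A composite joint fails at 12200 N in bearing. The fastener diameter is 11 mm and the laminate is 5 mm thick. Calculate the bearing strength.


sigma_br = F/(d*h) = 12200/(11*5) = 221.8 MPa

221.8 MPa


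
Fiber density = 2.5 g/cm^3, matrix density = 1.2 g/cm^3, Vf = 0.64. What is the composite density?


rho_c = rho_f*Vf + rho_m*(1-Vf) = 2.5*0.64 + 1.2*0.36 = 2.032 g/cm^3

2.032 g/cm^3


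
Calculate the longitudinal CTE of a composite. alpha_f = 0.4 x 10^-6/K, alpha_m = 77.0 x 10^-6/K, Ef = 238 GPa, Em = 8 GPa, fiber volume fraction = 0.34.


E1 = Ef*Vf + Em*(1-Vf) = 86.2
alpha_1 = (alpha_f*Ef*Vf + alpha_m*Em*(1-Vf))/E1 = 5.09 x 10^-6/K

5.09 x 10^-6/K


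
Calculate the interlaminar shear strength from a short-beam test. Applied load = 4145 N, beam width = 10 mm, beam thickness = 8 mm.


ILSS = 3F/(4bh) = 3*4145/(4*10*8) = 38.86 MPa

38.86 MPa


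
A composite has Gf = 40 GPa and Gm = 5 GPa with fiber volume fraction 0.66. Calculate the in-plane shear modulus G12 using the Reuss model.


1/G12 = Vf/Gf + (1-Vf)/Gm = 0.66/40 + 0.34/5
G12 = 11.83 GPa

11.83 GPa


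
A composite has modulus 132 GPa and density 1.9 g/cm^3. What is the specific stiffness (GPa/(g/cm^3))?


Specific stiffness = E/rho = 132/1.9 = 69.5 GPa/(g/cm^3)

69.5 GPa/(g/cm^3)


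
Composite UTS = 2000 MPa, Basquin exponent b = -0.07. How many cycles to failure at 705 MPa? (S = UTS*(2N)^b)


N = 0.5 * (S/UTS)^(1/b) = 0.5 * (705/2000)^(1/-0.07) = 1.4727e+06 cycles

1.4727e+06 cycles


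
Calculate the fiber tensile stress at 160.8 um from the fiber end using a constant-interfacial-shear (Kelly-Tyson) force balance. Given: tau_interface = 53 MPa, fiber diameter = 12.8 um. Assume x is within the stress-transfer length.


Force balance: sigma_f * (pi*d^2/4) = tau * (pi*d) * x  ->  sigma_f = 4 * tau * x / d
sigma_f = 4 * 53 * 160.8 / 12.8 = 2663.3 MPa

2663.3 MPa


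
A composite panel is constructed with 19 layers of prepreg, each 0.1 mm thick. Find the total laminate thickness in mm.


h = n * t_ply = 19 * 0.1 = 1.9 mm

1.9 mm


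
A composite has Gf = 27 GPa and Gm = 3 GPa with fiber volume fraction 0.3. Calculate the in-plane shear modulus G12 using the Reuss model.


1/G12 = Vf/Gf + (1-Vf)/Gm = 0.3/27 + 0.7/3
G12 = 4.09 GPa

4.09 GPa


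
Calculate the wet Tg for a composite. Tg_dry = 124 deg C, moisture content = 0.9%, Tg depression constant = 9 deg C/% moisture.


Tg_wet = Tg_dry - k*moisture = 124 - 9*0.9 = 115.9 deg C

115.9 deg C


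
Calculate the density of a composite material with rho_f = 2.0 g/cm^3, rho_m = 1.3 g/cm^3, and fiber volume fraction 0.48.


rho_c = rho_f*Vf + rho_m*(1-Vf) = 2.0*0.48 + 1.3*0.52 = 1.636 g/cm^3

1.636 g/cm^3


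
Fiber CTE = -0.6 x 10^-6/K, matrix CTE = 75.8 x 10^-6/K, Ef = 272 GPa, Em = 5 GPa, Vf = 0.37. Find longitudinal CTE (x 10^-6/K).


E1 = Ef*Vf + Em*(1-Vf) = 103.79
alpha_1 = (alpha_f*Ef*Vf + alpha_m*Em*(1-Vf))/E1 = 1.72 x 10^-6/K

1.72 x 10^-6/K


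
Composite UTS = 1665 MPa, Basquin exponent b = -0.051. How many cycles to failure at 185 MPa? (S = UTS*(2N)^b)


N = 0.5 * (S/UTS)^(1/b) = 0.5 * (185/1665)^(1/-0.051) = 2.5681e+18 cycles

2.5681e+18 cycles


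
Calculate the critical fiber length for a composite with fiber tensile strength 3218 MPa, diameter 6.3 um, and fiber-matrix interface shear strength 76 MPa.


Lc = sigma_f * d / (2 * tau_i) = 3218 * 6.3 / (2 * 76) = 133.4 um

133.4 um


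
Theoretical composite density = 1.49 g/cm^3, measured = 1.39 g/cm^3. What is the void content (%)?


Void% = (rho_theo - rho_actual)/rho_theo * 100 = (1.49 - 1.39)/1.49 * 100 = 6.71%

6.71%


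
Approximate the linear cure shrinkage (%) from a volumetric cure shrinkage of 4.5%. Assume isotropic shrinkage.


Linear shrinkage ≈ vol_shrink/3 = 4.5/3 = 1.5%

1.5%
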